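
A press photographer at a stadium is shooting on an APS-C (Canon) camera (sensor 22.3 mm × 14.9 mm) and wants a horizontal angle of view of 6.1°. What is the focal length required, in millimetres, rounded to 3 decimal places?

From α = 2·arctan(w/2f) we get f = w / (2·tan(α/2)).
With w = 22.3 mm and α/2 = 3.05°, tan(α/2) ≈ 0.05328, so f ≈ 22.3 / 0.10657 ≈ 209.2605 mm.

209.260 mm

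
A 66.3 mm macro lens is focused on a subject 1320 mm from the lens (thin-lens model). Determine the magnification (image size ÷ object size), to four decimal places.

0.0529×

Thin lens: 1/f = 1/dₒ + 1/dᵢ → 1/dᵢ = 1/66.3 − 1/1320 = 0.0143254 mm⁻¹, so dᵢ ≈ 69.8062 mm.
Magnification m = dᵢ/dₒ = 69.8062/1320 ≈ 0.05288.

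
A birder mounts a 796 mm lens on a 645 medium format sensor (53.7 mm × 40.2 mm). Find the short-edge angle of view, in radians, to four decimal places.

0.0505 rad

Angle of view α = 2·arctan(h/2f) with h = 40.2 mm and f = 796 mm.
h/2f = 0.02525; arctan(0.02525) ≈ 0.0252 rad, so α ≈ 0.0505 rad.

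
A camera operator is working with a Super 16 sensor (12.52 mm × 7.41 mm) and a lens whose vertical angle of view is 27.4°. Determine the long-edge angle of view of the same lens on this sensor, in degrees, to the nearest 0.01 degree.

44.77°

From the vertical AOV: f = 7.41 / (2·tan(13.7°)) = 7.41 / 0.48755 ≈ 15.1985 mm.
Long-edge AOV = 2·arctan(12.52 / (2 × 15.1985)) = 2·arctan(0.41188) ≈ 44.7718°.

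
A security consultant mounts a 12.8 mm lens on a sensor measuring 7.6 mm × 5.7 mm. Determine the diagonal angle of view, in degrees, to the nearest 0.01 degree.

Sensor diagonal = √(7.6² + 5.7²) = √90.2500 ≈ 9.5000 mm.
Angle of view α = 2·arctan(d/2f) with d = 9.5000 mm and f = 12.8 mm.
d/2f = 0.37109; arctan(0.37109) ≈ 20.3596°, so α ≈ 40.7192°.

40.72°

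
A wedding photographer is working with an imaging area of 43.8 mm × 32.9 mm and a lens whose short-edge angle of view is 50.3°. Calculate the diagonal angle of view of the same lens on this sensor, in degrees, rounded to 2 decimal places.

76.03°

From the short-edge AOV: f = 32.9 / (2·tan(25.15°)) = 32.9 / 0.93900 ≈ 35.0374 mm.
Sensor diagonal = √(43.8² + 32.9²) = √3000.8500 ≈ 54.7800 mm.
Diagonal AOV = 2·arctan(54.7800 / (2 × 35.0374)) = 2·arctan(0.78174) ≈ 76.0321°.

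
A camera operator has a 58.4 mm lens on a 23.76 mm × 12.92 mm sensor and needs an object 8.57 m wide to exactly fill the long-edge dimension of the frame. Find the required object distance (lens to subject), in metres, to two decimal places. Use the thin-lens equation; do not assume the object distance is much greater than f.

W: 8.57 m = 8570 mm.
Magnification m = w/W = dᵢ/dₒ; combined with 1/f = 1/dₒ + 1/dᵢ this gives dₒ = f·(1 + W/w).
dₒ = 58.4 mm × (1 + 8570/23.76) = 58.4 × 361.6902 ≈ 21122.710 mm = 21.1227 m.

21.12 m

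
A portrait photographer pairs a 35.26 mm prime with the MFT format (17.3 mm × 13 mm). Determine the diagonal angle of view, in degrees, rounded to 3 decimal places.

Sensor diagonal = √(17.3² + 13²) = √468.2900 ≈ 21.6400 mm.
Angle of view α = 2·arctan(d/2f) with d = 21.6400 mm and f = 35.26 mm.
d/2f = 0.30686; arctan(0.30686) ≈ 17.0593°, so α ≈ 34.1187°.

34.119°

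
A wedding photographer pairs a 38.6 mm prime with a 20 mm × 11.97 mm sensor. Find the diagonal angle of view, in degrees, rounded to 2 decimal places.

33.60°

Sensor diagonal = √(20² + 11.97²) = √543.2809 ≈ 23.3084 mm.
Angle of view α = 2·arctan(d/2f) with d = 23.3084 mm and f = 38.6 mm.
d/2f = 0.30192; arctan(0.30192) ≈ 16.8002°, so α ≈ 33.6005°.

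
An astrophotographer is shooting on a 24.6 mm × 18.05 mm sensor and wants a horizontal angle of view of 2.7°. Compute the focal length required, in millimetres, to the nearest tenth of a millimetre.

From α = 2·arctan(w/2f) we get f = w / (2·tan(α/2)).
With w = 24.6 mm and α/2 = 1.35°, tan(α/2) ≈ 0.02357, so f ≈ 24.6 / 0.04713 ≈ 521.9316 mm.

521.9 mm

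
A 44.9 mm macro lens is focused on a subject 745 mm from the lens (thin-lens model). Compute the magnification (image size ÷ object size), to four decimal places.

0.0641×

Thin lens: 1/f = 1/dₒ + 1/dᵢ → 1/dᵢ = 1/44.9 − 1/745 = 0.0209294 mm⁻¹, so dᵢ ≈ 47.7796 mm.
Magnification m = dᵢ/dₒ = 47.7796/745 ≈ 0.06413.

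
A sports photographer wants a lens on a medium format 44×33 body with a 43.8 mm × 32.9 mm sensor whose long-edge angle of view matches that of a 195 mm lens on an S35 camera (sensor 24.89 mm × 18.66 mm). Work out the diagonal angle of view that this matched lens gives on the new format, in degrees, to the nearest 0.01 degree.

Equal long-edge AOV ⇒ f₂ = f₁ · 43.8/24.89 = 195 × 1.75974 ≈ 343.1499 mm.
Sensor diagonal = √(43.8² + 32.9²) = √3000.8500 ≈ 54.7800 mm.
Diagonal AOV on the new format = 2·arctan(54.7800 / (2 × 343.1499)) = 2·arctan(0.07982) ≈ 9.1273°.

9.13°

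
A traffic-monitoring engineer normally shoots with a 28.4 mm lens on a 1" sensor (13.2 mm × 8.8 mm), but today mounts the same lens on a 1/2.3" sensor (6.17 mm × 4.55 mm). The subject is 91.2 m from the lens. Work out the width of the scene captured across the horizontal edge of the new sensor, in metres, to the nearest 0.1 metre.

The focal length stays 28.4 mm; the relevant sensor dimension is now w = 6.17 mm. Object distance dₒ = 91.2 m = 91200 mm.
Thin-lens field width W = w·(dₒ − f)/f = 6.17 × (91200 − 28.4)/28.4 ≈ 19807.351 mm = 19.8074 m.

19.8 m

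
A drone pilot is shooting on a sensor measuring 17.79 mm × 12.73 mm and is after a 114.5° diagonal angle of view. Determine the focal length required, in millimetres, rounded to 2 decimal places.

Sensor diagonal = √(17.79² + 12.73²) = √478.5370 ≈ 21.8755 mm.
From α = 2·arctan(d/2f) we get f = d / (2·tan(α/2)).
With d = 21.8755 mm and α/2 = 57.25°, tan(α/2) ≈ 1.55467, so f ≈ 21.8755 / 3.10935 ≈ 7.0354 mm.

7.04 mm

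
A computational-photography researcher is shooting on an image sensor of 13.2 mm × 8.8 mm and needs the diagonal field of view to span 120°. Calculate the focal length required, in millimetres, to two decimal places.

4.58 mm

Sensor diagonal = √(13.2² + 8.8²) = √251.6800 ≈ 15.8644 mm.
From α = 2·arctan(d/2f) we get f = d / (2·tan(α/2)).
With d = 15.8644 mm and α/2 = 60°, tan(α/2) ≈ 1.73205, so f ≈ 15.8644 / 3.46410 ≈ 4.5797 mm.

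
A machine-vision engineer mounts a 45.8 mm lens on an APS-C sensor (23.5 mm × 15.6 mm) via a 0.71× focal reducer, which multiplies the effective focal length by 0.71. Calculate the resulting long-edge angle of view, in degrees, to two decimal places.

Effective focal length f = 45.8 × 0.71 = 32.518 mm.
α = 2·arctan(23.5 / (2 × 32.518)) = 2·arctan(0.36134) ≈ 39.7335°.

39.73°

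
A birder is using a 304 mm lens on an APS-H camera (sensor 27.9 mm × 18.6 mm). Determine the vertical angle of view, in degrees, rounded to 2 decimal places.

3.50°

Angle of view α = 2·arctan(h/2f) with h = 18.6 mm and f = 304 mm.
h/2f = 0.03059; arctan(0.03059) ≈ 1.7523°, so α ≈ 3.5045°.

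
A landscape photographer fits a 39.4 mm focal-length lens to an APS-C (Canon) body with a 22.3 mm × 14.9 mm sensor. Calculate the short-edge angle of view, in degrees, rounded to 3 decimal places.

21.415°

Angle of view α = 2·arctan(h/2f) with h = 14.9 mm and f = 39.4 mm.
h/2f = 0.18909; arctan(0.18909) ≈ 10.7074°, so α ≈ 21.4149°.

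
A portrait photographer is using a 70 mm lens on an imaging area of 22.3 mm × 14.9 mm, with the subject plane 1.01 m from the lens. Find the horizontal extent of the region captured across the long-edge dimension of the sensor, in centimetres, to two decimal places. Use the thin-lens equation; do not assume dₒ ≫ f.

dₒ: 1.01 m = 1010 mm.
Similar triangles through the lens centre give W/dₒ = w/dᵢ; with 1/f = 1/dₒ + 1/dᵢ this gives W = w·(dₒ − f)/f.
W = 22.3 mm × (1010 − 70) / 70 = 22.3 × 13.4286 ≈ 299.457 mm = 29.9457 cm.

29.95 cm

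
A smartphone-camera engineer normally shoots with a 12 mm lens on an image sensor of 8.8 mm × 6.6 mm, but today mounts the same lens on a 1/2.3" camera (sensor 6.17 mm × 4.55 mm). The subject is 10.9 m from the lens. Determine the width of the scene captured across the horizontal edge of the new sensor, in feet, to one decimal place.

18.4 ft

The focal length stays 12 mm; the relevant sensor dimension is now w = 6.17 mm. Object distance dₒ = 10.9 m = 10900 mm.
Thin-lens field width W = w·(dₒ − f)/f = 6.17 × (10900 − 12)/12 ≈ 5598.247 mm = 5598.247/304.8 ft = 18.367 ft.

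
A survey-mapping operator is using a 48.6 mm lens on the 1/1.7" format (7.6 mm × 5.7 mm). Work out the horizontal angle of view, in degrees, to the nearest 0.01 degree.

8.94°

Angle of view α = 2·arctan(w/2f) with w = 7.6 mm and f = 48.6 mm.
w/2f = 0.07819; arctan(0.07819) ≈ 4.4708°, so α ≈ 8.9416°.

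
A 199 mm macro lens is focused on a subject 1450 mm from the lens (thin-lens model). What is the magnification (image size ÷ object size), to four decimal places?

Thin lens: 1/f = 1/dₒ + 1/dᵢ → 1/dᵢ = 1/199 − 1/1450 = 0.0043355 mm⁻¹, so dᵢ ≈ 230.6555 mm.
Magnification m = dᵢ/dₒ = 230.6555/1450 ≈ 0.15907.

0.1591×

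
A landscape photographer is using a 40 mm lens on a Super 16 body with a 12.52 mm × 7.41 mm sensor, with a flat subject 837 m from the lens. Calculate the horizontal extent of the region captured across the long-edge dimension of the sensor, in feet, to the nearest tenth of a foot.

dₒ: 837 m = 837000 mm.
Similar triangles through the lens centre give W/dₒ = w/dᵢ; with 1/f = 1/dₒ + 1/dᵢ this gives W = w·(dₒ − f)/f.
W = 12.52 mm × (837000 − 40) / 40 = 12.52 × 20924.0000 ≈ 261968.480 mm = 261968.480/304.8 ft = 859.477 ft.

859.5 ft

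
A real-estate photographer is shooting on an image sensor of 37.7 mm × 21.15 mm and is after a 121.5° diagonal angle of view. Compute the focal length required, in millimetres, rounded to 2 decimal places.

Sensor diagonal = √(37.7² + 21.15²) = √1868.6125 ≈ 43.2275 mm.
From α = 2·arctan(d/2f) we get f = d / (2·tan(α/2)).
With d = 43.2275 mm and α/2 = 60.75°, tan(α/2) ≈ 1.78563, so f ≈ 43.2275 / 3.57126 ≈ 12.1043 mm.

12.10 mm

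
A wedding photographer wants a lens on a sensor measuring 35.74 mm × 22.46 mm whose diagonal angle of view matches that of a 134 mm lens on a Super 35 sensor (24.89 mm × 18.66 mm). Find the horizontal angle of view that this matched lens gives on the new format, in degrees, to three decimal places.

Sensor diagonal = √(24.89² + 18.66²) = √967.7077 ≈ 31.1080 mm.
Sensor diagonal = √(35.74² + 22.46²) = √1781.7992 ≈ 42.2114 mm.
Equal diagonal AOV ⇒ f₂ = f₁ · 42.2114/31.1080 = 134 × 1.35693 ≈ 181.8286 mm.
Horizontal AOV on the new format = 2·arctan(35.74 / (2 × 181.8286)) = 2·arctan(0.09828) ≈ 11.2259°.

11.226°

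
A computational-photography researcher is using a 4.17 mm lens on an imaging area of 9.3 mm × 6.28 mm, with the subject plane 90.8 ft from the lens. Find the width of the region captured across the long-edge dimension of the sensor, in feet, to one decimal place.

dₒ: 90.8 ft × 304.8 mm/ft = 27675.84 mm.
Similar triangles through the lens centre give W/dₒ = w/dᵢ; with 1/f = 1/dₒ + 1/dᵢ this gives W = w·(dₒ − f)/f.
W = 9.3 mm × (27675.8 − 4.17) / 4.17 = 9.3 × 6635.8919 ≈ 61713.794 mm = 61713.794/304.8 ft = 202.473 ft.

202.5 ft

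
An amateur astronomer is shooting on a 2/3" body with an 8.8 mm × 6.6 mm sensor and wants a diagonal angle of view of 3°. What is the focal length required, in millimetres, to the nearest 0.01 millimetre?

210.04 mm

Sensor diagonal = √(8.8² + 6.6²) = √121.0000 ≈ 11.0000 mm.
From α = 2·arctan(d/2f) we get f = d / (2·tan(α/2)).
With d = 11.0000 mm and α/2 = 1.5°, tan(α/2) ≈ 0.02619, so f ≈ 11.0000 / 0.05237 ≈ 210.0365 mm.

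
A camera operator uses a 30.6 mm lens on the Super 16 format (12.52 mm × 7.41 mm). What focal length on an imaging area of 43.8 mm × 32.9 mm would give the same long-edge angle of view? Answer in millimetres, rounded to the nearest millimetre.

Equal angle of view means equal width/f ratio, so f₂ = f₁ · (width₂/width₁) = 30.6 × 43.8/12.52.
f₂ = 30.6 × 3.49840 ≈ 107.051 mm.

107 mm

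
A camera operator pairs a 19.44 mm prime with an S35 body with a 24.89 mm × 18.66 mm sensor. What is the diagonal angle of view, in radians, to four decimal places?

Sensor diagonal = √(24.89² + 18.66²) = √967.7077 ≈ 31.1080 mm.
Angle of view α = 2·arctan(d/2f) with d = 31.1080 mm and f = 19.44 mm.
d/2f = 0.80010; arctan(0.80010) ≈ 0.6748 rad, so α ≈ 1.3496 rad.

1.3496 rad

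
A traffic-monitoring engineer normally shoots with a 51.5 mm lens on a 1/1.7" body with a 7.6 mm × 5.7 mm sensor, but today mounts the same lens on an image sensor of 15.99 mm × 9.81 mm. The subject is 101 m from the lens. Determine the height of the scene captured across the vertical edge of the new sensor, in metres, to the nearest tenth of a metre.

19.2 m

The focal length stays 51.5 mm; the relevant sensor dimension is now h = 9.81 mm. Object distance dₒ = 101 m = 101000 mm.
Thin-lens field height W = h·(dₒ − f)/f = 9.81 × (101000 − 51.5)/51.5 ≈ 19229.219 mm = 19.2292 m.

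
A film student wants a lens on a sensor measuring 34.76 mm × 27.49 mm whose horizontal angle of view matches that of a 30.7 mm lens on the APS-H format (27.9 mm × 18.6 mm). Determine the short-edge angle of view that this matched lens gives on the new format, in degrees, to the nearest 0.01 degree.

39.53°

Equal horizontal AOV ⇒ f₂ = f₁ · 34.76/27.9 = 30.7 × 1.24588 ≈ 38.2485 mm.
Short-edge AOV on the new format = 2·arctan(27.49 / (2 × 38.2485)) = 2·arctan(0.35936) ≈ 39.5329°.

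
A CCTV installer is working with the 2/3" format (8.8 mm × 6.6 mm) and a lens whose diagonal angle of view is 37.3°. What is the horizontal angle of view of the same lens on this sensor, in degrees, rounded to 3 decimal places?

Sensor diagonal = √(8.8² + 6.6²) = √121.0000 ≈ 11.0000 mm.
From the diagonal AOV: f = 11.0000 / (2·tan(18.65°)) = 11.0000 / 0.67502 ≈ 16.2959 mm.
Horizontal AOV = 2·arctan(8.8 / (2 × 16.2959)) = 2·arctan(0.27001) ≈ 30.2199°.

30.220°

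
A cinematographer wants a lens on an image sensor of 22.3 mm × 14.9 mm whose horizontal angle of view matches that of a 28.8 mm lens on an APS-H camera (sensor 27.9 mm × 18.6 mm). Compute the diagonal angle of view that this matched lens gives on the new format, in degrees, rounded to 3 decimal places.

60.446°

Equal horizontal AOV ⇒ f₂ = f₁ · 22.3/27.9 = 28.8 × 0.79928 ≈ 23.0194 mm.
Sensor diagonal = √(22.3² + 14.9²) = √719.3000 ≈ 26.8198 mm.
Diagonal AOV on the new format = 2·arctan(26.8198 / (2 × 23.0194)) = 2·arctan(0.58255) ≈ 60.4457°.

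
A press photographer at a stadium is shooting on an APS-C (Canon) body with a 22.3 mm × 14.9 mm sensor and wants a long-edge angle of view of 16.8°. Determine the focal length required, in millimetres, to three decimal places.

75.508 mm

From α = 2·arctan(w/2f) we get f = w / (2·tan(α/2)).
With w = 22.3 mm and α/2 = 8.4°, tan(α/2) ≈ 0.14767, so f ≈ 22.3 / 0.29533 ≈ 75.5077 mm.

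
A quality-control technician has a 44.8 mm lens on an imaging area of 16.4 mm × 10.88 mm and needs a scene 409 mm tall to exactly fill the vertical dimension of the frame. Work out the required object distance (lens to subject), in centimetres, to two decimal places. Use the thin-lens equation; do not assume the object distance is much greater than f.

172.89 cm

Magnification m = h/W = dᵢ/dₒ; combined with 1/f = 1/dₒ + 1/dᵢ this gives dₒ = f·(1 + W/h).
dₒ = 44.8 mm × (1 + 409/10.88) = 44.8 × 38.5919 ≈ 1728.918 mm = 172.892 cm.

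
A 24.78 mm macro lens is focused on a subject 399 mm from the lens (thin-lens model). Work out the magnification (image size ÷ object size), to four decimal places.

Thin lens: 1/f = 1/dₒ + 1/dᵢ → 1/dᵢ = 1/24.78 − 1/399 = 0.0378489 mm⁻¹, so dᵢ ≈ 26.4209 mm.
Magnification m = dᵢ/dₒ = 26.4209/399 ≈ 0.06622.

0.0662×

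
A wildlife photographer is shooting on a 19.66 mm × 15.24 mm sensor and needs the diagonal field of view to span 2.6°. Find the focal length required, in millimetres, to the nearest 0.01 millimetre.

548.08 mm

Sensor diagonal = √(19.66² + 15.24²) = √618.7732 ≈ 24.8752 mm.
From α = 2·arctan(d/2f) we get f = d / (2·tan(α/2)).
With d = 24.8752 mm and α/2 = 1.3°, tan(α/2) ≈ 0.02269, so f ≈ 24.8752 / 0.04539 ≈ 548.0756 mm.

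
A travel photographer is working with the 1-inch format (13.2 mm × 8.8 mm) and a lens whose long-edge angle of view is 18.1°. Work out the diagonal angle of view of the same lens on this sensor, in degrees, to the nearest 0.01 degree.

21.67°

From the long-edge AOV: f = 13.2 / (2·tan(9.05°)) = 13.2 / 0.31856 ≈ 41.4367 mm.
Sensor diagonal = √(13.2² + 8.8²) = √251.6800 ≈ 15.8644 mm.
Diagonal AOV = 2·arctan(15.8644 / (2 × 41.4367)) = 2·arctan(0.19143) ≈ 21.6740°.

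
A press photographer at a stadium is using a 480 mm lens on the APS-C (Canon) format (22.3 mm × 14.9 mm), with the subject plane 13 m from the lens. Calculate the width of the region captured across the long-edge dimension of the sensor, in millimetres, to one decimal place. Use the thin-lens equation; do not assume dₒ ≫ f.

dₒ: 13 m = 13000 mm.
Similar triangles through the lens centre give W/dₒ = w/dᵢ; with 1/f = 1/dₒ + 1/dᵢ this gives W = w·(dₒ − f)/f.
W = 22.3 mm × (13000 − 480) / 480 = 22.3 × 26.0833 ≈ 581.658 mm.

581.7 mm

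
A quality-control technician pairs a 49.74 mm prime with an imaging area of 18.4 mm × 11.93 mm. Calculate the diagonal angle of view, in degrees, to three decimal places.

Sensor diagonal = √(18.4² + 11.93²) = √480.8849 ≈ 21.9291 mm.
Angle of view α = 2·arctan(d/2f) with d = 21.9291 mm and f = 49.74 mm.
d/2f = 0.22044; arctan(0.22044) ≈ 12.4313°, so α ≈ 24.8626°.

24.863°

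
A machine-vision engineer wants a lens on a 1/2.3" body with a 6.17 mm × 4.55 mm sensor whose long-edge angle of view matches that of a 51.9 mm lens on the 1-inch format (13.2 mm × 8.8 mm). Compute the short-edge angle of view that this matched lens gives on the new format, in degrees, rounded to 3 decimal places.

10.715°

Equal long-edge AOV ⇒ f₂ = f₁ · 6.17/13.2 = 51.9 × 0.46742 ≈ 24.2593 mm.
Short-edge AOV on the new format = 2·arctan(4.55 / (2 × 24.2593)) = 2·arctan(0.09378) ≈ 10.7149°.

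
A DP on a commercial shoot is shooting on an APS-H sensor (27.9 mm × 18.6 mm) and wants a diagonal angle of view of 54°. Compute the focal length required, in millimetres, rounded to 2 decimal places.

Sensor diagonal = √(27.9² + 18.6²) = √1124.3700 ≈ 33.5316 mm.
From α = 2·arctan(d/2f) we get f = d / (2·tan(α/2)).
With d = 33.5316 mm and α/2 = 27°, tan(α/2) ≈ 0.50953, so f ≈ 33.5316 / 1.01905 ≈ 32.9048 mm.

32.90 mm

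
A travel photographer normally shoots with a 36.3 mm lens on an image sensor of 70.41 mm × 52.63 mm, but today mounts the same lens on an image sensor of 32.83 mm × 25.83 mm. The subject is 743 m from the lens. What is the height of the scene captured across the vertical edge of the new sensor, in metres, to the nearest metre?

529 m

The focal length stays 36.3 mm; the relevant sensor dimension is now h = 25.83 mm. Object distance dₒ = 743 m = 743000 mm.
Thin-lens field height W = h·(dₒ − f)/f = 25.83 × (743000 − 36.3)/36.3 ≈ 528670.864 mm = 528.671 m.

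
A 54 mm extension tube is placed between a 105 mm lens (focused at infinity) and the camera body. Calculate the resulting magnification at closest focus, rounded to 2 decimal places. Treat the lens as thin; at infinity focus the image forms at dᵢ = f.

0.51×

The tube moves the image plane from f to f + e, so dᵢ = 105 + 54 = 159 mm. Focus is achieved when 1/f = 1/dₒ + 1/dᵢ, giving dₒ = 1/(1/f − 1/(f+e)).
Magnification m = dᵢ/dₒ = (f+e)·(1/f − 1/(f+e)) = e/f = 54/105 ≈ 0.5143.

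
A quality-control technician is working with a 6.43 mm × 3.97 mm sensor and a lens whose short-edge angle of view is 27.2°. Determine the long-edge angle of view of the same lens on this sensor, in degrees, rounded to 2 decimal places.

From the short-edge AOV: f = 3.97 / (2·tan(13.6°)) = 3.97 / 0.48385 ≈ 8.2050 mm.
Long-edge AOV = 2·arctan(6.43 / (2 × 8.2050)) = 2·arctan(0.39183) ≈ 42.7939°.

42.79°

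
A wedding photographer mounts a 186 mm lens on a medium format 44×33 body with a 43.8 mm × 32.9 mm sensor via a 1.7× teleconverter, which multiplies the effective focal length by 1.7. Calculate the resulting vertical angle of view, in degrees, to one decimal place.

6.0°

Effective focal length f = 186 × 1.7 = 316.2 mm.
α = 2·arctan(32.9 / (2 × 316.2)) = 2·arctan(0.05202) ≈ 5.9561°.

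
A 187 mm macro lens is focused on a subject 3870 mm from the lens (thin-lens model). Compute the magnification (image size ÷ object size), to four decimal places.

0.0508×

Thin lens: 1/f = 1/dₒ + 1/dᵢ → 1/dᵢ = 1/187 − 1/3870 = 0.0050892 mm⁻¹, so dᵢ ≈ 196.4947 mm.
Magnification m = dᵢ/dₒ = 196.4947/3870 ≈ 0.05077.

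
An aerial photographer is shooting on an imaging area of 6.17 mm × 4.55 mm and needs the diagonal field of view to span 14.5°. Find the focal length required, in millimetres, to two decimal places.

Sensor diagonal = √(6.17² + 4.55²) = √58.7714 ≈ 7.6663 mm.
From α = 2·arctan(d/2f) we get f = d / (2·tan(α/2)).
With d = 7.6663 mm and α/2 = 7.25°, tan(α/2) ≈ 0.12722, so f ≈ 7.6663 / 0.25443 ≈ 30.1308 mm.

30.13 mm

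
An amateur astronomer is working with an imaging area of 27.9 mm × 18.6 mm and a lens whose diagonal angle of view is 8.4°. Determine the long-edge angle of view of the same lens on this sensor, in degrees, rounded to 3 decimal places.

Sensor diagonal = √(27.9² + 18.6²) = √1124.3700 ≈ 33.5316 mm.
From the diagonal AOV: f = 33.5316 / (2·tan(4.2°)) = 33.5316 / 0.14687 ≈ 228.3069 mm.
Long-edge AOV = 2·arctan(27.9 / (2 × 228.3069)) = 2·arctan(0.06110) ≈ 6.9931°.

6.993°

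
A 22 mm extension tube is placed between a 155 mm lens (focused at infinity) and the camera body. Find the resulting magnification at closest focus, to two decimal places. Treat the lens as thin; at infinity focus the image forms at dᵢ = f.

0.14×

The tube moves the image plane from f to f + e, so dᵢ = 155 + 22 = 177 mm. Focus is achieved when 1/f = 1/dₒ + 1/dᵢ, giving dₒ = 1/(1/f − 1/(f+e)).
Magnification m = dᵢ/dₒ = (f+e)·(1/f − 1/(f+e)) = e/f = 22/155 ≈ 0.1419.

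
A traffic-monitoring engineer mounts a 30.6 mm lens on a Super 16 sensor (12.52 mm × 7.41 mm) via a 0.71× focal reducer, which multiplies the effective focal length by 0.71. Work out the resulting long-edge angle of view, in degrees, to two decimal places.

32.15°

Effective focal length f = 30.6 × 0.71 = 21.726 mm.
α = 2·arctan(12.52 / (2 × 21.726)) = 2·arctan(0.28813) ≈ 32.1470°.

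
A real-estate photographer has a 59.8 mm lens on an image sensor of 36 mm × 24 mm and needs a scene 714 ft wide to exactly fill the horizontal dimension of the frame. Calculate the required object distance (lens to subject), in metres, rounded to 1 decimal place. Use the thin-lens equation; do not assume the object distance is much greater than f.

361.6 m

W: 714 ft × 304.8 mm/ft = 217627.19 mm.
Magnification m = w/W = dᵢ/dₒ; combined with 1/f = 1/dₒ + 1/dᵢ this gives dₒ = f·(1 + W/w).
dₒ = 59.8 mm × (1 + 217627/36) = 59.8 × 6046.1998 ≈ 361562.748 mm = 361.563 m.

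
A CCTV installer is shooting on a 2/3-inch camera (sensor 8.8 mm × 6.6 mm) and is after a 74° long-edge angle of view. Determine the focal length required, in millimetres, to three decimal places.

From α = 2·arctan(w/2f) we get f = w / (2·tan(α/2)).
With w = 8.8 mm and α/2 = 37°, tan(α/2) ≈ 0.75355, so f ≈ 8.8 / 1.50711 ≈ 5.8390 mm.

5.839 mm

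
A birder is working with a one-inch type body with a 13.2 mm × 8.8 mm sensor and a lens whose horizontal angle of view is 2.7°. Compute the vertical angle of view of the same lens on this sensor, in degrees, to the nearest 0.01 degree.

From the horizontal AOV: f = 13.2 / (2·tan(1.35°)) = 13.2 / 0.04713 ≈ 280.0609 mm.
Vertical AOV = 2·arctan(8.8 / (2 × 280.0609)) = 2·arctan(0.01571) ≈ 1.8002°.

1.80°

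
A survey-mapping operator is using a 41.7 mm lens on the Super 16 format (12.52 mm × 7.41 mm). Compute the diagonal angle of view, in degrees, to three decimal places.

19.790°

Sensor diagonal = √(12.52² + 7.41²) = √211.6585 ≈ 14.5485 mm.
Angle of view α = 2·arctan(d/2f) with d = 14.5485 mm and f = 41.7 mm.
d/2f = 0.17444; arctan(0.17444) ≈ 9.8952°, so α ≈ 19.7905°.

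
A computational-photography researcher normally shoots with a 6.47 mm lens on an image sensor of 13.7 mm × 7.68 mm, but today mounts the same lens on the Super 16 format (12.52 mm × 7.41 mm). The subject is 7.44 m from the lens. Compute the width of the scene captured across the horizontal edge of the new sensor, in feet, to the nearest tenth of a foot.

47.2 ft

The focal length stays 6.47 mm; the relevant sensor dimension is now w = 12.52 mm. Object distance dₒ = 7.44 m = 7440 mm.
Thin-lens field width W = w·(dₒ − f)/f = 12.52 × (7440 − 6.47)/6.47 ≈ 14384.512 mm = 14384.512/304.8 ft = 47.1933 ft.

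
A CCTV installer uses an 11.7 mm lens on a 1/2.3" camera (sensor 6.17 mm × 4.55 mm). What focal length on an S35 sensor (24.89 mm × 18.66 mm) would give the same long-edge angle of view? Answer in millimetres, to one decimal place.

Equal angle of view means equal width/f ratio, so f₂ = f₁ · (width₂/width₁) = 11.7 × 24.89/6.17.
f₂ = 11.7 × 4.03404 ≈ 47.198 mm.

47.2 mm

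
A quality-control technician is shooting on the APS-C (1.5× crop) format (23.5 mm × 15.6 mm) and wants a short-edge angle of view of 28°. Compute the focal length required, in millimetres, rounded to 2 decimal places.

From α = 2·arctan(h/2f) we get f = h / (2·tan(α/2)).
With h = 15.6 mm and α/2 = 14°, tan(α/2) ≈ 0.24933, so f ≈ 15.6 / 0.49866 ≈ 31.2841 mm.

31.28 mm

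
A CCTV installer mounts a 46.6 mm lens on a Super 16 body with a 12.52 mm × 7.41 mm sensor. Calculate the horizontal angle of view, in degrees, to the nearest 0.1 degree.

Angle of view α = 2·arctan(w/2f) with w = 12.52 mm and f = 46.6 mm.
w/2f = 0.13433; arctan(0.13433) ≈ 7.6510°, so α ≈ 15.3020°.

15.3°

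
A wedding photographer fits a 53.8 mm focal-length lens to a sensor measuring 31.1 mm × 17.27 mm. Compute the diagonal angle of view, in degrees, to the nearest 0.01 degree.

Sensor diagonal = √(31.1² + 17.27²) = √1265.4629 ≈ 35.5733 mm.
Angle of view α = 2·arctan(d/2f) with d = 35.5733 mm and f = 53.8 mm.
d/2f = 0.33061; arctan(0.33061) ≈ 18.2943°, so α ≈ 36.5885°.

36.59°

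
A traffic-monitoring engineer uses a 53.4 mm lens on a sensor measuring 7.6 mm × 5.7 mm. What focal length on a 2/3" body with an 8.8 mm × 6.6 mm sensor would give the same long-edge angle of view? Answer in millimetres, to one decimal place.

Equal angle of view means equal width/f ratio, so f₂ = f₁ · (width₂/width₁) = 53.4 × 8.8/7.6.
f₂ = 53.4 × 1.15789 ≈ 61.832 mm.

61.8 mm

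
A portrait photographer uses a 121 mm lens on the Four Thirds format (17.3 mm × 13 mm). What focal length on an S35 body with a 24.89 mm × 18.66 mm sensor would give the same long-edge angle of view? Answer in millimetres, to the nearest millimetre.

174 mm

Equal angle of view means equal width/f ratio, so f₂ = f₁ · (width₂/width₁) = 121 × 24.89/17.3.
f₂ = 121 × 1.43873 ≈ 174.086 mm.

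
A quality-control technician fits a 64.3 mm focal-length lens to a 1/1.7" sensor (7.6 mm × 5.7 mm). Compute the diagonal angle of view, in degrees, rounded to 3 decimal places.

Sensor diagonal = √(7.6² + 5.7²) = √90.2500 ≈ 9.5000 mm.
Angle of view α = 2·arctan(d/2f) with d = 9.5000 mm and f = 64.3 mm.
d/2f = 0.07387; arctan(0.07387) ≈ 4.2249°, so α ≈ 8.4498°.

8.450°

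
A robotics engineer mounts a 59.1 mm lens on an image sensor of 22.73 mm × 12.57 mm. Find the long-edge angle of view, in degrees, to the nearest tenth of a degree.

Angle of view α = 2·arctan(w/2f) with w = 22.73 mm and f = 59.1 mm.
w/2f = 0.19230; arctan(0.19230) ≈ 10.8852°, so α ≈ 21.7703°.

21.8°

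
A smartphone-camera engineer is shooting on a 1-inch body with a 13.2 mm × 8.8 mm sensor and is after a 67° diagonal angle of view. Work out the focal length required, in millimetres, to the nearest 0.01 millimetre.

11.98 mm

Sensor diagonal = √(13.2² + 8.8²) = √251.6800 ≈ 15.8644 mm.
From α = 2·arctan(d/2f) we get f = d / (2·tan(α/2)).
With d = 15.8644 mm and α/2 = 33.5°, tan(α/2) ≈ 0.66189, so f ≈ 15.8644 / 1.32377 ≈ 11.9843 mm.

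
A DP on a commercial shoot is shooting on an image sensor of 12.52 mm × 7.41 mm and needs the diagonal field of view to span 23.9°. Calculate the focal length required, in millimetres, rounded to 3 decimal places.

34.370 mm

Sensor diagonal = √(12.52² + 7.41²) = √211.6585 ≈ 14.5485 mm.
From α = 2·arctan(d/2f) we get f = d / (2·tan(α/2)).
With d = 14.5485 mm and α/2 = 11.95°, tan(α/2) ≈ 0.21164, so f ≈ 14.5485 / 0.42329 ≈ 34.3701 mm.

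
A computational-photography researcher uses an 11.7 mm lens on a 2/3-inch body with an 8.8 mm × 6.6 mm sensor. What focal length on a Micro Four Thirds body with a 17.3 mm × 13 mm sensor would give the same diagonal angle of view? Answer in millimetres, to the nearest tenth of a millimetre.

Sensor diagonal = √(8.8² + 6.6²) = √121.0000 ≈ 11.0000 mm.
Sensor diagonal = √(17.3² + 13²) = √468.2900 ≈ 21.6400 mm.
Equal angle of view means equal diagonal/f ratio, so f₂ = f₁ · (diagonal₂/diagonal₁) = 11.7 × 21.6400/11.0000.
f₂ = 11.7 × 1.96727 ≈ 23.017 mm.

23.0 mm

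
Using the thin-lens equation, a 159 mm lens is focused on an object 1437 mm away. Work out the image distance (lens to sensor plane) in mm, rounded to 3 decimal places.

1/dᵢ = 1/f − 1/dₒ = 1/159 − 1/1437 = 0.0055934 mm⁻¹.
dᵢ = 1/0.0055934 ≈ 178.7817 mm.

178.782 mm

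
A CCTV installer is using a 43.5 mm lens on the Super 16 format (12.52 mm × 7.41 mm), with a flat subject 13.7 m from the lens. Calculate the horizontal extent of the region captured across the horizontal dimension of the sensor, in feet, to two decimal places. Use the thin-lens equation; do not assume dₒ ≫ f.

12.90 ft

dₒ: 13.7 m = 13700 mm.
Similar triangles through the lens centre give W/dₒ = w/dᵢ; with 1/f = 1/dₒ + 1/dᵢ this gives W = w·(dₒ − f)/f.
W = 12.52 mm × (13700 − 43.5) / 43.5 = 12.52 × 313.9425 ≈ 3930.560 mm = 3930.560/304.8 ft = 12.8955 ft.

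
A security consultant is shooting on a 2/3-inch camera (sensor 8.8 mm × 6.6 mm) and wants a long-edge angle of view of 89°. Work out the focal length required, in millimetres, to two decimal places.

4.48 mm

From α = 2·arctan(w/2f) we get f = w / (2·tan(α/2)).
With w = 8.8 mm and α/2 = 44.5°, tan(α/2) ≈ 0.98270, so f ≈ 8.8 / 1.96539 ≈ 4.4775 mm.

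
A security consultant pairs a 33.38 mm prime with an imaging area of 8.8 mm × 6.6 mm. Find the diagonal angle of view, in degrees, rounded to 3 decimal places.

Sensor diagonal = √(8.8² + 6.6²) = √121.0000 ≈ 11.0000 mm.
Angle of view α = 2·arctan(d/2f) with d = 11.0000 mm and f = 33.38 mm.
d/2f = 0.16477; arctan(0.16477) ≈ 9.3565°, so α ≈ 18.7130°.

18.713°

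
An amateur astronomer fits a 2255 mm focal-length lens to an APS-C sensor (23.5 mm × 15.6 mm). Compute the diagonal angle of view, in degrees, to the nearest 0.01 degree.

0.72°

Sensor diagonal = √(23.5² + 15.6²) = √795.6100 ≈ 28.2066 mm.
Angle of view α = 2·arctan(d/2f) with d = 28.2066 mm and f = 2255 mm.
d/2f = 0.00625; arctan(0.00625) ≈ 0.3583°, so α ≈ 0.7167°.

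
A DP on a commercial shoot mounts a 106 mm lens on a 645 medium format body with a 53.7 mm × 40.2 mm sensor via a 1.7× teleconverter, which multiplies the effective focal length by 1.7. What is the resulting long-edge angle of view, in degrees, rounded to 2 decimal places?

Effective focal length f = 106 × 1.7 = 180.2 mm.
α = 2·arctan(53.7 / (2 × 180.2)) = 2·arctan(0.14900) ≈ 16.9496°.

16.95°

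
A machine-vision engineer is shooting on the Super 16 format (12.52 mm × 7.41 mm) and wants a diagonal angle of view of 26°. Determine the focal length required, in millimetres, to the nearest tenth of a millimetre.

Sensor diagonal = √(12.52² + 7.41²) = √211.6585 ≈ 14.5485 mm.
From α = 2·arctan(d/2f) we get f = d / (2·tan(α/2)).
With d = 14.5485 mm and α/2 = 13°, tan(α/2) ≈ 0.23087, so f ≈ 14.5485 / 0.46174 ≈ 31.5082 mm.

31.5 mm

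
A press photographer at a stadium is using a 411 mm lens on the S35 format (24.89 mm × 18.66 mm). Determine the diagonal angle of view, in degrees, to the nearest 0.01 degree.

4.33°

Sensor diagonal = √(24.89² + 18.66²) = √967.7077 ≈ 31.1080 mm.
Angle of view α = 2·arctan(d/2f) with d = 31.1080 mm and f = 411 mm.
d/2f = 0.03784; arctan(0.03784) ≈ 2.1673°, so α ≈ 4.3346°.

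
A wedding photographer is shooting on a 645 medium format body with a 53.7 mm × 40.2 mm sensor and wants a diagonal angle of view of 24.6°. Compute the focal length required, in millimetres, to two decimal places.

153.83 mm

Sensor diagonal = √(53.7² + 40.2²) = √4499.7300 ≈ 67.0800 mm.
From α = 2·arctan(d/2f) we get f = d / (2·tan(α/2)).
With d = 67.0800 mm and α/2 = 12.3°, tan(α/2) ≈ 0.21804, so f ≈ 67.0800 / 0.43607 ≈ 153.8284 mm.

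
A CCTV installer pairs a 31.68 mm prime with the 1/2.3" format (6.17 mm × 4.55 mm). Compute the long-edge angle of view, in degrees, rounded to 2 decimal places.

11.12°

Angle of view α = 2·arctan(w/2f) with w = 6.17 mm and f = 31.68 mm.
w/2f = 0.09738; arctan(0.09738) ≈ 5.5619°, so α ≈ 11.1239°.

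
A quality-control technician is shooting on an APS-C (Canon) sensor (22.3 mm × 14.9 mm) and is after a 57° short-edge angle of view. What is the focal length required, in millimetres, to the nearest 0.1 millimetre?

From α = 2·arctan(h/2f) we get f = h / (2·tan(α/2)).
With h = 14.9 mm and α/2 = 28.5°, tan(α/2) ≈ 0.54296, so f ≈ 14.9 / 1.08591 ≈ 13.7212 mm.

13.7 mm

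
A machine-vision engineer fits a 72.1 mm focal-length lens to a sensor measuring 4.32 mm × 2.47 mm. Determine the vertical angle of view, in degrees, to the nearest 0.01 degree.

Angle of view α = 2·arctan(h/2f) with h = 2.47 mm and f = 72.1 mm.
h/2f = 0.01713; arctan(0.01713) ≈ 0.9813°, so α ≈ 1.9626°.

1.96°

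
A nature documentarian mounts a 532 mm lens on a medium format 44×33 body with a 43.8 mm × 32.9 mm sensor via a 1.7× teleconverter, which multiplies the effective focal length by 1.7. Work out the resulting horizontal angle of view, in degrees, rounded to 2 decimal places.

2.77°

Effective focal length f = 532 × 1.7 = 904.4 mm.
α = 2·arctan(43.8 / (2 × 904.4)) = 2·arctan(0.02421) ≈ 2.7743°.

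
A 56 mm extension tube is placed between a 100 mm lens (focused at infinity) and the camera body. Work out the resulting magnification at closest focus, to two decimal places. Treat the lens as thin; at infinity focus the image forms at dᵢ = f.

0.56×

The tube moves the image plane from f to f + e, so dᵢ = 100 + 56 = 156 mm. Focus is achieved when 1/f = 1/dₒ + 1/dᵢ, giving dₒ = 1/(1/f − 1/(f+e)).
Magnification m = dᵢ/dₒ = (f+e)·(1/f − 1/(f+e)) = e/f = 56/100 ≈ 0.5600.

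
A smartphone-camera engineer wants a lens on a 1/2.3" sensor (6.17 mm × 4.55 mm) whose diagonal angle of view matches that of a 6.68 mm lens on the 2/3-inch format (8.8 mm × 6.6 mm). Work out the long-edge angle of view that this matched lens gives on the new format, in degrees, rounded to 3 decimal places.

Sensor diagonal = √(8.8² + 6.6²) = √121.0000 ≈ 11.0000 mm.
Sensor diagonal = √(6.17² + 4.55²) = √58.7714 ≈ 7.6663 mm.
Equal diagonal AOV ⇒ f₂ = f₁ · 7.6663/11.0000 = 6.68 × 0.69693 ≈ 4.6555 mm.
Long-edge AOV on the new format = 2·arctan(6.17 / (2 × 4.6555)) = 2·arctan(0.66266) ≈ 67.0614°.

67.061°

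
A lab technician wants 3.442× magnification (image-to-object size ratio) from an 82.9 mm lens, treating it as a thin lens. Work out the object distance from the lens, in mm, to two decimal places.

With m = dᵢ/dₒ and 1/f = 1/dₒ + 1/dᵢ, substituting dᵢ = m·dₒ gives 1/f = (1 + 1/m)/dₒ, hence dₒ = f·(1 + 1/m).
dₒ = 82.9 × (1 + 1/3.442) = 82.9 × 1.29053 ≈ 106.985 mm.

106.98 mm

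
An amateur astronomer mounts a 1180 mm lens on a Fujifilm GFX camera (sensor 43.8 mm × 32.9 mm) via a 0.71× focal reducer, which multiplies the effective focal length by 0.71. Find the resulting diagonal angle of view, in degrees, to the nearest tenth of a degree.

Effective focal length f = 1180 × 0.71 = 837.8 mm.
Sensor diagonal = √(43.8² + 32.9²) = √3000.8500 ≈ 54.7800 mm.
α = 2·arctan(54.780 / (2 × 837.8)) = 2·arctan(0.03269) ≈ 3.7450°.

3.7°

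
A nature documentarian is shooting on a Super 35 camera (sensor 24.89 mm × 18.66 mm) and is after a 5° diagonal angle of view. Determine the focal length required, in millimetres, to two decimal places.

356.25 mm

Sensor diagonal = √(24.89² + 18.66²) = √967.7077 ≈ 31.1080 mm.
From α = 2·arctan(d/2f) we get f = d / (2·tan(α/2)).
With d = 31.1080 mm and α/2 = 2.5°, tan(α/2) ≈ 0.04366, so f ≈ 31.1080 / 0.08732 ≈ 356.2452 mm.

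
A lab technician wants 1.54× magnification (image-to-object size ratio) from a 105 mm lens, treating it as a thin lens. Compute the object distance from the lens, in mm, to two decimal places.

173.18 mm

With m = dᵢ/dₒ and 1/f = 1/dₒ + 1/dᵢ, substituting dᵢ = m·dₒ gives 1/f = (1 + 1/m)/dₒ, hence dₒ = f·(1 + 1/m).
dₒ = 105 × (1 + 1/1.54) = 105 × 1.64935 ≈ 173.182 mm.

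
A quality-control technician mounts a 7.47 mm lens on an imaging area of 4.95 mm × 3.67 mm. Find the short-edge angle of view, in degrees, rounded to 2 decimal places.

27.60°

Angle of view α = 2·arctan(h/2f) with h = 3.67 mm and f = 7.47 mm.
h/2f = 0.24565; arctan(0.24565) ≈ 13.8014°, so α ≈ 27.6028°.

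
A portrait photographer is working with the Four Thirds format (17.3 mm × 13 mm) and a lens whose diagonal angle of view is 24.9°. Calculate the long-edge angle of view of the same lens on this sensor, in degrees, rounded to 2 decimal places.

Sensor diagonal = √(17.3² + 13²) = √468.2900 ≈ 21.6400 mm.
From the diagonal AOV: f = 21.6400 / (2·tan(12.45°)) = 21.6400 / 0.44156 ≈ 49.0082 mm.
Long-edge AOV = 2·arctan(17.3 / (2 × 49.0082)) = 2·arctan(0.17650) ≈ 20.0193°.

20.02°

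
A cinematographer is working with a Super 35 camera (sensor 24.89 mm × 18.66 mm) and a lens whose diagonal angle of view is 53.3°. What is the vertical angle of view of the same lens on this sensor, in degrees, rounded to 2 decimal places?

Sensor diagonal = √(24.89² + 18.66²) = √967.7077 ≈ 31.1080 mm.
From the diagonal AOV: f = 31.1080 / (2·tan(26.65°)) = 31.1080 / 1.00371 ≈ 30.9930 mm.
Vertical AOV = 2·arctan(18.66 / (2 × 30.9930)) = 2·arctan(0.30104) ≈ 33.5073°.

33.51°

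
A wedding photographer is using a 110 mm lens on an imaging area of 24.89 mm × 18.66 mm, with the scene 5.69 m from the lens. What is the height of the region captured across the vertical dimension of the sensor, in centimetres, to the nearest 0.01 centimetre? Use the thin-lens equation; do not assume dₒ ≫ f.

dₒ: 5.69 m = 5690 mm.
Similar triangles through the lens centre give W/dₒ = h/dᵢ; with 1/f = 1/dₒ + 1/dᵢ this gives W = h·(dₒ − f)/f.
W = 18.66 mm × (5690 − 110) / 110 = 18.66 × 50.7273 ≈ 946.571 mm = 94.6571 cm.

94.66 cm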